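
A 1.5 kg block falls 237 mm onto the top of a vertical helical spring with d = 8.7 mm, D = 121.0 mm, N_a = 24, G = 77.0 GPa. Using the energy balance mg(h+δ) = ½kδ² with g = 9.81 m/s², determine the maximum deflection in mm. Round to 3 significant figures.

85.6 mm

k = Gd⁴/(8D³N_a) = (77.0×10³)(8.7⁴)/(8·121.0³·24) = 1.2969 N/mm
W = mg = 1.5 × 9.81 = 14.715 N
½kδ² − Wδ − Wh = 0 → δ = (W + √(W² + 2kWh))/k
δ = (14.715 + √(216.53 + 9045.84))/1.2969 = (14.715 + 96.241)/1.2969 = 85.554 mm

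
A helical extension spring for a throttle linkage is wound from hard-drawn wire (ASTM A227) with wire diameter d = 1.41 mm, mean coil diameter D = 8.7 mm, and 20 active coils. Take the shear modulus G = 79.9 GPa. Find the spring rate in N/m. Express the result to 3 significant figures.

k = Gd⁴/(8D³N_a) = (79.9×10³ × 1.41⁴) / (8 × 8.7³ × 20)
  = 315808 / 105360 = 2.9974 N/mm = 2997.4 N/m

3000 N/m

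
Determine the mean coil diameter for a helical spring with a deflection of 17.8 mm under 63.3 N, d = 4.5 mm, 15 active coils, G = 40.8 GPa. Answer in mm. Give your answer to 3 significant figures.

34.0 mm

Required rate k = F/δ = 63.3/17.8 = 3.5562 N/mm
D = (Gd⁴/(8N_a·k))^(1/3) = (40.8×10³·4.5⁴/(8·15·3.5562))^(1/3)
  = (39205.3)^(1/3) = 33.9715 mm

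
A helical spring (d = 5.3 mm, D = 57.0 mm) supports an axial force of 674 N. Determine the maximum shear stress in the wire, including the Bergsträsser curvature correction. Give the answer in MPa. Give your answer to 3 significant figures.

Spring index C = D/d = 57.0/5.3 = 10.7547
K_B = (4C+2)/(4C−3) = 45.019/40.019 = 1.1249
τ₀ = 8FD/(πd³) = 8·674·57.0/(π·5.3³) = 307344/467.71 = 657.12 MPa
τ_max = K·τ₀ = 1.1249 × 657.12 = 739.23 MPa

739 MPa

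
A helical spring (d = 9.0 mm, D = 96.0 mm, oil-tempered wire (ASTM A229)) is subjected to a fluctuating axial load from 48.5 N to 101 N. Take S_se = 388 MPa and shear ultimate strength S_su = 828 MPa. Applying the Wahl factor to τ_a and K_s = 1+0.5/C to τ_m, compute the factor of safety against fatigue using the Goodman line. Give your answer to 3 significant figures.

17.4

C = D/d = 96.0/9.0 = 10.6667; K_W = (4C−1)/(4C−4)+0.615/C = 1.1352; K_s = 1+0.5/C = 1.0469
F_a = (F_max−F_min)/2 = 26.25 N; F_m = (F_max+F_min)/2 = 74.75 N
τ_a = K_W·8F_aD/(πd³) = 1.1352 × 8.8026 = 9.9931 MPa
τ_m = K_s·8F_mD/(πd³) = 1.0469 × 25.067 = 26.242 MPa
Goodman: 1/n_f = τ_a/S_se + τ_m/S_su = 9.9931/388 + 26.242/828 = 0.02576 + 0.03169 = 0.057448
n_f = 1/0.057448 = 17.41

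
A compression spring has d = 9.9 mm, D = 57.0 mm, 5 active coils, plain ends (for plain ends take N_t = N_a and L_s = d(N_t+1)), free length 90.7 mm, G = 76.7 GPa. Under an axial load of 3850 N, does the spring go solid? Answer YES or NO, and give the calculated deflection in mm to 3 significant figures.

YES, δ = 38.7 mm

k = Gd⁴/(8D³N_a) = (76.7×10³)(9.9⁴)/(8·57.0³·5) = 99.461 N/mm
N_t = 5; L_s = 9.9·6 = 59.4 mm; δ_solid = L₀ − L_s = 90.7 − 59.4 = 31.3 mm
δ = F/k = 3850/99.461 = 38.709 mm
δ ≥ δ_solid → spring goes solid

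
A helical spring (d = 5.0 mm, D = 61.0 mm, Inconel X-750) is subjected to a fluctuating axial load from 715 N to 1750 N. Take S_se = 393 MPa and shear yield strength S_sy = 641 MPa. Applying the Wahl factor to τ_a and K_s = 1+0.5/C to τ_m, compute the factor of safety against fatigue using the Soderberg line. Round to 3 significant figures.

C = D/d = 61.0/5.0 = 12.2000; K_W = (4C−1)/(4C−4)+0.615/C = 1.1174; K_s = 1+0.5/C = 1.0410
F_a = (F_max−F_min)/2 = 517.5 N; F_m = (F_max+F_min)/2 = 1232.5 N
τ_a = K_W·8F_aD/(πd³) = 1.1174 × 643.09 = 718.57 MPa
τ_m = K_s·8F_mD/(πd³) = 1.0410 × 1531.6 = 1594.4 MPa
Soderberg: 1/n_f = τ_a/S_se + τ_m/S_sy = 718.57/393 + 1594.4/641 = 1.82842 + 2.48733 = 4.3157
n_f = 1/4.3157 = 0.2317

0.232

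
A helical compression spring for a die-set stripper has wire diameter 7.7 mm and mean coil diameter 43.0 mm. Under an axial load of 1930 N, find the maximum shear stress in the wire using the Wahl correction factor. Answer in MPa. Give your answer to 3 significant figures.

590 MPa

Spring index C = D/d = 43.0/7.7 = 5.5844
K_W = (4C−1)/(4C−4) + 0.615/C = 21.338/18.338 + 0.1101 = 1.2737
τ₀ = 8FD/(πd³) = 8·1930·43.0/(π·7.7³) = 663920/1434.2 = 462.91 MPa
τ_max = K·τ₀ = 1.2737 × 462.91 = 589.62 MPa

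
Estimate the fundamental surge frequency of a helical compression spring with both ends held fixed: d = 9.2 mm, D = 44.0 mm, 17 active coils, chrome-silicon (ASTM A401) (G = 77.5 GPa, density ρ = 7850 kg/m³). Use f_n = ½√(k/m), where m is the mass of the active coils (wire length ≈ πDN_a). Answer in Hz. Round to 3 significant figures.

k = Gd⁴/(8D³N_a) = (77.5×10³)(9.2⁴)/(8·44.0³·17) = 47.924 N/mm = 47924 N/m
Wire length L = πDN_a = π·44.0·17 = 2349.9 mm
m = ρ·(πd²/4)·L = 7850 × 66.476×10⁻⁶ m² × 2.3499 m = 1.2263 kg
f_n = ½√(k/m) = 0.5·√(47924/1.2263) = 0.5·√(39081) = 98.845 Hz

98.8 Hz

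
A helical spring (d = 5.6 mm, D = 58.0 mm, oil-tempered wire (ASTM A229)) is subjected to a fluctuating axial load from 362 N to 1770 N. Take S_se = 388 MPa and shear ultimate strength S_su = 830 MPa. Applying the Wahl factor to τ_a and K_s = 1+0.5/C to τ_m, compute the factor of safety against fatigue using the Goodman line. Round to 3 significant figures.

C = D/d = 58.0/5.6 = 10.3571; K_W = (4C−1)/(4C−4)+0.615/C = 1.1395; K_s = 1+0.5/C = 1.0483
F_a = (F_max−F_min)/2 = 704 N; F_m = (F_max+F_min)/2 = 1066 N
τ_a = K_W·8F_aD/(πd³) = 1.1395 × 592.07 = 674.69 MPa
τ_m = K_s·8F_mD/(πd³) = 1.0483 × 896.52 = 939.8 MPa
Goodman: 1/n_f = τ_a/S_se + τ_m/S_su = 674.69/388 + 939.8/830 = 1.73889 + 1.13229 = 2.8712
n_f = 1/2.8712 = 0.3483

0.348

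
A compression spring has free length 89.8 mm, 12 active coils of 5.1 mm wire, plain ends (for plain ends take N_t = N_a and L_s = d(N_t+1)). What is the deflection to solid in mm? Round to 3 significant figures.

23.5 mm

N_t = 12; L_s = 5.1·13 = 66.3 mm
δ_solid = L₀ − L_s = 89.8 − 66.3 = 23.5 mm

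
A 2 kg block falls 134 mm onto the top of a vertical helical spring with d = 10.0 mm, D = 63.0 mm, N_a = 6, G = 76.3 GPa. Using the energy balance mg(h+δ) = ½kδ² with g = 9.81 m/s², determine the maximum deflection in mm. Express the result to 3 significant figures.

k = Gd⁴/(8D³N_a) = (76.3×10³)(10.0⁴)/(8·63.0³·6) = 63.571 N/mm
W = mg = 2 × 9.81 = 19.62 N
½kδ² − Wδ − Wh = 0 → δ = (W + √(W² + 2kWh))/k
δ = (19.62 + √(384.94 + 334268))/63.571 = (19.62 + 578.49)/63.571 = 9.4085 mm

9.41 mm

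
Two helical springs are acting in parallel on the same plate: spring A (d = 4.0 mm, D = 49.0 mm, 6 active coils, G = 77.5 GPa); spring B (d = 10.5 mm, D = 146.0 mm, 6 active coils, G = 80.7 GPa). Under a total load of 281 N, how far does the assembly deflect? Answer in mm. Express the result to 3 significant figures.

27.9 mm

k_A = Gd⁴/(8D³N_a) = (77.5×10³)(4.0⁴)/(8·49.0³·6) = 3.5133 N/mm
k_B = Gd⁴/(8D³N_a) = (80.7×10³)(10.5⁴)/(8·146.0³·6) = 6.5665 N/mm
Parallel: k_eq = 3.5133 + 6.5665 = 10.08 N/mm
δ = F/k_eq = 281/10.08 = 27.878 mm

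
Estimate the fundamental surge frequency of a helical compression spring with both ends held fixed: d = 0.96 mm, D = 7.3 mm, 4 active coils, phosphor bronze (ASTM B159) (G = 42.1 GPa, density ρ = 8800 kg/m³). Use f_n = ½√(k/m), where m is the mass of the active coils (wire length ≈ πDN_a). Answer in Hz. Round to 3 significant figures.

k = Gd⁴/(8D³N_a) = (42.1×10³)(0.96⁴)/(8·7.3³·4) = 2.8724 N/mm = 2872.4 N/m
Wire length L = πDN_a = π·7.3·4 = 91.735 mm
m = ρ·(πd²/4)·L = 8800 × 0.72382×10⁻⁶ m² × 0.091735 m = 0.00058432 kg
f_n = ½√(k/m) = 0.5·√(2872.4/0.00058432) = 0.5·√(4.9159e+06) = 1108.6 Hz

1110 Hz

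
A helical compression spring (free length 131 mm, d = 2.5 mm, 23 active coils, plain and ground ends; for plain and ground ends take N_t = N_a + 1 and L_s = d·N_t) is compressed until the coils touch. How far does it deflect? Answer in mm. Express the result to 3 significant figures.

N_t = 24; L_s = 2.5·24 = 60 mm
δ_solid = L₀ − L_s = 131 − 60 = 71 mm

71.0 mm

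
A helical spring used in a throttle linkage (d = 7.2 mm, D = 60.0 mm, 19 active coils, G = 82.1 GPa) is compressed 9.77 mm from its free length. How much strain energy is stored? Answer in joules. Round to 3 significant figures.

0.321 J

k = Gd⁴/(8D³N_a) = (82.1×10³)(7.2⁴)/(8·60.0³·19) = 6.7201 N/mm
U = ½kδ² = 0.5 × 6.7201 × 9.77² = 320.73 N·mm = 0.32073 J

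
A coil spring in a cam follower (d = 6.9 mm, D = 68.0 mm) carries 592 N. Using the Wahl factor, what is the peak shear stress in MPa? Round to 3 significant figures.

Spring index C = D/d = 68.0/6.9 = 9.8551
K_W = (4C−1)/(4C−4) + 0.615/C = 38.420/35.420 + 0.0624 = 1.1471
τ₀ = 8FD/(πd³) = 8·592·68.0/(π·6.9³) = 322048/1032 = 312.05 MPa
τ_max = K·τ₀ = 1.1471 × 312.05 = 357.95 MPa

358 MPa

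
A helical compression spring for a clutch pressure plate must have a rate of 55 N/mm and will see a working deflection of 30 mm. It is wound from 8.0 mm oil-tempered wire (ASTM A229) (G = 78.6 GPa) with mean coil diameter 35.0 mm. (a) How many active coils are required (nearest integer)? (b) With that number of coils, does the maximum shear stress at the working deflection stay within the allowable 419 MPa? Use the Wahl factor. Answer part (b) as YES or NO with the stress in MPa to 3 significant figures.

N_a = Gd⁴/(8D³k) = (78.6×10³)(8.0⁴)/(8·35.0³·55) = 17.07 → N_a = 17
Actual rate k = Gd⁴/(8D³·17) = 55.213 N/mm
Working load F = kδ = 55.213·30 = 1656.4 N
C = 35.0/8.0 = 4.3750; K_W = (4C−1)/(4C−4)+0.615/C = 1.3628
τ_max = K_W·8FD/(πd³) = 1.3628·288.34 = 392.94 MPa
τ_max ≤ 419 MPa → acceptable

(a) 17 coils; (b) YES, τ_max = 393 MPa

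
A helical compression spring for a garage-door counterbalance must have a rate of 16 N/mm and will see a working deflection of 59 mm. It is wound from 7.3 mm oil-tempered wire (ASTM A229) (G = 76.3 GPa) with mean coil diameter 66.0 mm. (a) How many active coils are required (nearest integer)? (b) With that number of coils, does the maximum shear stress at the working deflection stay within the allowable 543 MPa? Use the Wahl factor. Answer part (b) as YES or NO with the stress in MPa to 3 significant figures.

N_a = Gd⁴/(8D³k) = (76.3×10³)(7.3⁴)/(8·66.0³·16) = 5.888 → N_a = 6
Actual rate k = Gd⁴/(8D³·6) = 15.702 N/mm
Working load F = kδ = 15.702·59 = 926.39 N
C = 66.0/7.3 = 9.0411; K_W = (4C−1)/(4C−4)+0.615/C = 1.1613
τ_max = K_W·8FD/(πd³) = 1.1613·400.23 = 464.79 MPa
τ_max ≤ 543 MPa → acceptable

(a) 6 coils; (b) YES, τ_max = 465 MPa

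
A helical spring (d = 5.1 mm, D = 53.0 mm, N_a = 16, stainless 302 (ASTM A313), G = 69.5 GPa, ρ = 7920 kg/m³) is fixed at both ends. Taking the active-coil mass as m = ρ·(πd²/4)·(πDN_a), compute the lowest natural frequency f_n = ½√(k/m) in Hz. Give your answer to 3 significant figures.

37.8 Hz

k = Gd⁴/(8D³N_a) = (69.5×10³)(5.1⁴)/(8·53.0³·16) = 2.4673 N/mm = 2467.3 N/m
Wire length L = πDN_a = π·53.0·16 = 2664.1 mm
m = ρ·(πd²/4)·L = 7920 × 20.428×10⁻⁶ m² × 2.6641 m = 0.43102 kg
f_n = ½√(k/m) = 0.5·√(2467.3/0.43102) = 0.5·√(5724.4) = 37.83 Hz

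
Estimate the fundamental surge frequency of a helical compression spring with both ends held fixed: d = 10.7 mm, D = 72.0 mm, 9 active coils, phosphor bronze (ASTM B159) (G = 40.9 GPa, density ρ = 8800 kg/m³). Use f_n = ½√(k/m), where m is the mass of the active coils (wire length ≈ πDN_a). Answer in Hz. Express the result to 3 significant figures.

55.6 Hz

k = Gd⁴/(8D³N_a) = (40.9×10³)(10.7⁴)/(8·72.0³·9) = 19.949 N/mm = 19949 N/m
Wire length L = πDN_a = π·72.0·9 = 2035.8 mm
m = ρ·(πd²/4)·L = 8800 × 89.92×10⁻⁶ m² × 2.0358 m = 1.6109 kg
f_n = ½√(k/m) = 0.5·√(19949/1.6109) = 0.5·√(12384) = 55.642 Hz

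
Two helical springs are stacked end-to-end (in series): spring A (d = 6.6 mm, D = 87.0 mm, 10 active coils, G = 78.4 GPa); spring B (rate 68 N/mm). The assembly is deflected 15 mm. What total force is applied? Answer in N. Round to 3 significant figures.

40.7 N

k_A = Gd⁴/(8D³N_a) = (78.4×10³)(6.6⁴)/(8·87.0³·10) = 2.8239 N/mm
Series: 1/k_eq = 1/2.8239 + 1/68 = 0.36883; k_eq = 2.7113 N/mm
F = k_eq·δ = 2.7113·15 = 40.669 N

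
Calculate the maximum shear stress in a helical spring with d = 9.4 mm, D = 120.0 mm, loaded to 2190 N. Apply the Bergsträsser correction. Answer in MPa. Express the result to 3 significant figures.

890 MPa

Spring index C = D/d = 120.0/9.4 = 12.7660
K_B = (4C+2)/(4C−3) = 53.064/48.064 = 1.1040
τ₀ = 8FD/(πd³) = 8·2190·120.0/(π·9.4³) = 2.1024e+06/2609.4 = 805.72 MPa
τ_max = K·τ₀ = 1.1040 × 805.72 = 889.53 MPa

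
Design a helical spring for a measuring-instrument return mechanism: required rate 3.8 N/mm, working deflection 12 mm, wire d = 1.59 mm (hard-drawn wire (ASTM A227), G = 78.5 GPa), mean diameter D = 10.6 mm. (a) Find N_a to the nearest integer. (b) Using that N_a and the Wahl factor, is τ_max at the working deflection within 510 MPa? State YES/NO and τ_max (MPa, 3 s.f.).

(a) 14 coils; (b) YES, τ_max = 371 MPa

N_a = Gd⁴/(8D³k) = (78.5×10³)(1.59⁴)/(8·10.6³·3.8) = 13.86 → N_a = 14
Actual rate k = Gd⁴/(8D³·14) = 3.7612 N/mm
Working load F = kδ = 3.7612·12 = 45.134 N
C = 10.6/1.59 = 6.6667; K_W = (4C−1)/(4C−4)+0.615/C = 1.2246
τ_max = K_W·8FD/(πd³) = 1.2246·303.08 = 371.15 MPa
τ_max ≤ 510 MPa → acceptable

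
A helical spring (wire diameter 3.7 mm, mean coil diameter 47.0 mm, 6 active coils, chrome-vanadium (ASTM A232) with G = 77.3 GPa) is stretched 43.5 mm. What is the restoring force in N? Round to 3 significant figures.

126 N

k = Gd⁴/(8D³N_a) = (77.3×10³)(3.7⁴)/(8·47.0³·6) = 2.907 N/mm
F = k·δ = 2.907 × 43.5 = 126.46 N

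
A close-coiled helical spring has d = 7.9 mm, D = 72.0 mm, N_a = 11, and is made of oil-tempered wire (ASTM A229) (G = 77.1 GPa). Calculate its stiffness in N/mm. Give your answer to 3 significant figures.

9.14 N/mm

k = Gd⁴/(8D³N_a) = (77.1×10³ × 7.9⁴) / (8 × 72.0³ × 11)
  = 3.00305e+08 / 3.28458e+07 = 9.1429 N/mm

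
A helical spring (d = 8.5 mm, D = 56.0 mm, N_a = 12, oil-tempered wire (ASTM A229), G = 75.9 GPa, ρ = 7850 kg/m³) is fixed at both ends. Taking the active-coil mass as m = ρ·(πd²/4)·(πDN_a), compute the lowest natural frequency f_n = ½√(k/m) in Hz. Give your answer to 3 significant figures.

79.0 Hz

k = Gd⁴/(8D³N_a) = (75.9×10³)(8.5⁴)/(8·56.0³·12) = 23.501 N/mm = 23501 N/m
Wire length L = πDN_a = π·56.0·12 = 2111.2 mm
m = ρ·(πd²/4)·L = 7850 × 56.745×10⁻⁶ m² × 2.1112 m = 0.94041 kg
f_n = ½√(k/m) = 0.5·√(23501/0.94041) = 0.5·√(24990) = 79.041 Hz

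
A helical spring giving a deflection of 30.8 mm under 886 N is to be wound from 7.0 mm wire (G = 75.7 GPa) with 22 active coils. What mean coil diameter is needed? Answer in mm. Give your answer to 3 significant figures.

Required rate k = F/δ = 886/30.8 = 28.766 N/mm
D = (Gd⁴/(8N_a·k))^(1/3) = (75.7×10³·7.0⁴/(8·22·28.766))^(1/3)
  = (35899.8)^(1/3) = 32.9886 mm

33.0 mm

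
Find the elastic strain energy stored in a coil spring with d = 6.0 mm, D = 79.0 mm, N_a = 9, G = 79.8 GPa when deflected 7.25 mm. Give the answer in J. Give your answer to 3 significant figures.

0.0766 J

k = Gd⁴/(8D³N_a) = (79.8×10³)(6.0⁴)/(8·79.0³·9) = 2.9134 N/mm
U = ½kδ² = 0.5 × 2.9134 × 7.25² = 76.567 N·mm = 0.076567 J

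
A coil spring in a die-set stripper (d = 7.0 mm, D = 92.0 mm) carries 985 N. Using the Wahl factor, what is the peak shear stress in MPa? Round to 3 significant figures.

746 MPa

Spring index C = D/d = 92.0/7.0 = 13.1429
K_W = (4C−1)/(4C−4) + 0.615/C = 51.571/48.571 + 0.0468 = 1.1086
τ₀ = 8FD/(πd³) = 8·985·92.0/(π·7.0³) = 724960/1077.6 = 672.78 MPa
τ_max = K·τ₀ = 1.1086 × 672.78 = 745.81 MPa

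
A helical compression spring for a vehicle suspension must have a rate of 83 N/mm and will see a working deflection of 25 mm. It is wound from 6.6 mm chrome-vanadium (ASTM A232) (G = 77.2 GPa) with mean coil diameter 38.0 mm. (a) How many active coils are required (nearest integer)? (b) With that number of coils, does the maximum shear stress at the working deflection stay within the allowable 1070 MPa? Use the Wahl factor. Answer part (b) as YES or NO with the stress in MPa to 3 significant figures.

(a) 4 coils; (b) YES, τ_max = 888 MPa

N_a = Gd⁴/(8D³k) = (77.2×10³)(6.6⁴)/(8·38.0³·83) = 4.02 → N_a = 4
Actual rate k = Gd⁴/(8D³·4) = 83.424 N/mm
Working load F = kδ = 83.424·25 = 2085.6 N
C = 38.0/6.6 = 5.7576; K_W = (4C−1)/(4C−4)+0.615/C = 1.2645
τ_max = K_W·8FD/(πd³) = 1.2645·701.98 = 887.62 MPa
τ_max ≤ 1070 MPa → acceptable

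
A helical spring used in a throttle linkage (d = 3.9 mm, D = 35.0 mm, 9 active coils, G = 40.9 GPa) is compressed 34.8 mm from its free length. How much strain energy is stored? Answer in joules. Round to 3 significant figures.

1.86 J

k = Gd⁴/(8D³N_a) = (40.9×10³)(3.9⁴)/(8·35.0³·9) = 3.0651 N/mm
U = ½kδ² = 0.5 × 3.0651 × 34.8² = 1856 N·mm = 1.856 J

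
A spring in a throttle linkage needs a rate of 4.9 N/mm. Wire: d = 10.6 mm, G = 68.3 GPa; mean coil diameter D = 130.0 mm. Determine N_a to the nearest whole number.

N_a = Gd⁴/(8D³k) = (68.3×10³ × 10.6⁴)/(8 × 130.0³ × 4.9)
    = 8.62272e+08 / 8.61224e+07 = 10.01 → 10 coils

10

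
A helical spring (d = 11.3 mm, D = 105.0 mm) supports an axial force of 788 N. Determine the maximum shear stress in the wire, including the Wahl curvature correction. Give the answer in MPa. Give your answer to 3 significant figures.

Spring index C = D/d = 105.0/11.3 = 9.2920
K_W = (4C−1)/(4C−4) + 0.615/C = 36.168/33.168 + 0.0662 = 1.1566
τ₀ = 8FD/(πd³) = 8·788·105.0/(π·11.3³) = 661920/4533 = 146.02 MPa
τ_max = K·τ₀ = 1.1566 × 146.02 = 168.89 MPa

169 MPa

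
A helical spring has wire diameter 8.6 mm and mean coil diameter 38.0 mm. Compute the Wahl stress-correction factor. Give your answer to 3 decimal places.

C = D/d = 38.0/8.6 = 4.4186
K_W = (4C−1)/(4C−4) + 0.615/C = 16.674/13.674 + 0.1392 = 1.3586

1.359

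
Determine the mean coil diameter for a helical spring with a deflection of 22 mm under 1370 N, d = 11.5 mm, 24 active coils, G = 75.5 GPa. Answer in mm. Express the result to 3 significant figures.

48.0 mm

Required rate k = F/δ = 1370/22 = 62.273 N/mm
D = (Gd⁴/(8N_a·k))^(1/3) = (75.5×10³·11.5⁴/(8·24·62.273))^(1/3)
  = (110443)^(1/3) = 47.9785 mm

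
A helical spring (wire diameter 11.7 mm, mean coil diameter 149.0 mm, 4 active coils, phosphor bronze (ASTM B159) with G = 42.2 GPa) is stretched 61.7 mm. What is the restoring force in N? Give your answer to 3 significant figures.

461 N

k = Gd⁴/(8D³N_a) = (42.2×10³)(11.7⁴)/(8·149.0³·4) = 7.4705 N/mm
F = k·δ = 7.4705 × 61.7 = 460.93 N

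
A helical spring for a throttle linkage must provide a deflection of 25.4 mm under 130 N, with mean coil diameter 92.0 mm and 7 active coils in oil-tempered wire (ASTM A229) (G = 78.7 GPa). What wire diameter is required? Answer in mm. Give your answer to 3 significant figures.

7.30 mm

Required rate k = F/δ = 130/25.4 = 5.1181 N/mm
d = (8D³N_a·k / G)^(1/4) = (8·92.0³·7·5.1181 / (78.7×10³))^0.25
  = (2835.9)^0.25 = 7.2975 mm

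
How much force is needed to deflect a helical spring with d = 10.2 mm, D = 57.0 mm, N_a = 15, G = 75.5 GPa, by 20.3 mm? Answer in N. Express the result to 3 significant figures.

k = Gd⁴/(8D³N_a) = (75.5×10³)(10.2⁴)/(8·57.0³·15) = 36.774 N/mm
F = k·δ = 36.774 × 20.3 = 746.51 N

747 N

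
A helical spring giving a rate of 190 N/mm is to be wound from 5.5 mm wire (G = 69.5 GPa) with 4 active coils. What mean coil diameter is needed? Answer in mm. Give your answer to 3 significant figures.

21.9 mm

D = (Gd⁴/(8N_a·k))^(1/3) = (69.5×10³·5.5⁴/(8·4·190))^(1/3)
  = (10460)^(1/3) = 21.8698 mm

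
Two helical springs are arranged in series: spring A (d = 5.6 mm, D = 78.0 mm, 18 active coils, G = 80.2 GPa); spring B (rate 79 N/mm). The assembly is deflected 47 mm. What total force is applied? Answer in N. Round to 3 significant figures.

k_A = Gd⁴/(8D³N_a) = (80.2×10³)(5.6⁴)/(8·78.0³·18) = 1.1542 N/mm
Series: 1/k_eq = 1/1.1542 + 1/79 = 0.87906; k_eq = 1.1376 N/mm
F = k_eq·δ = 1.1376·47 = 53.466 N

53.5 N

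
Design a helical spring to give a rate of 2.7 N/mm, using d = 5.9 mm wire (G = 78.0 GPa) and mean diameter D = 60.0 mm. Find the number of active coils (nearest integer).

20

N_a = Gd⁴/(8D³k) = (78.0×10³ × 5.9⁴)/(8 × 60.0³ × 2.7)
    = 9.45154e+07 / 4.6656e+06 = 20.26 → 20 coils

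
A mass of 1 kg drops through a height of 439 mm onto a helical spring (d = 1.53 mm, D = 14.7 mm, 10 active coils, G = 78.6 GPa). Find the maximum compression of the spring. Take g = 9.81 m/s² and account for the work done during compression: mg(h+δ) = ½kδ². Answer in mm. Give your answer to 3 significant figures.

k = Gd⁴/(8D³N_a) = (78.6×10³)(1.53⁴)/(8·14.7³·10) = 1.6949 N/mm
W = mg = 1 × 9.81 = 9.81 N
½kδ² − Wδ − Wh = 0 → δ = (W + √(W² + 2kWh))/k
δ = (9.81 + √(96.236 + 14598.6))/1.6949 = (9.81 + 121.22)/1.6949 = 77.309 mm

77.3 mm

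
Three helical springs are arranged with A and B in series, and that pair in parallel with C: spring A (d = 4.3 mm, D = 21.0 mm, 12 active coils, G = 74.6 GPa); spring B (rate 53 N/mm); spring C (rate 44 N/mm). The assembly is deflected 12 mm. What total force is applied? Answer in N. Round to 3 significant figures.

751 N

k_A = Gd⁴/(8D³N_a) = (74.6×10³)(4.3⁴)/(8·21.0³·12) = 28.687 N/mm
Springs A,B series: k_AB = 1/(1/28.687+1/53) = 18.613 N/mm; parallel with C: k_eq = 18.613+44 = 62.613 N/mm
F = k_eq·δ = 62.613·12 = 751.35 N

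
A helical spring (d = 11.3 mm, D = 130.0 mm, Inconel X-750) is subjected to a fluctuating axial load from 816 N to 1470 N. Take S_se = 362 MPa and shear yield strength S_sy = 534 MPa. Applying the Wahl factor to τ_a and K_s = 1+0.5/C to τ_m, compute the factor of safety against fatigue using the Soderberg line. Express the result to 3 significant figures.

C = D/d = 130.0/11.3 = 11.5044; K_W = (4C−1)/(4C−4)+0.615/C = 1.1249; K_s = 1+0.5/C = 1.0435
F_a = (F_max−F_min)/2 = 327 N; F_m = (F_max+F_min)/2 = 1143 N
τ_a = K_W·8F_aD/(πd³) = 1.1249 × 75.023 = 84.39 MPa
τ_m = K_s·8F_mD/(πd³) = 1.0435 × 262.24 = 273.63 MPa
Soderberg: 1/n_f = τ_a/S_se + τ_m/S_sy = 84.39/362 + 273.63/534 = 0.23312 + 0.51242 = 0.74555
n_f = 1/0.74555 = 1.341

1.34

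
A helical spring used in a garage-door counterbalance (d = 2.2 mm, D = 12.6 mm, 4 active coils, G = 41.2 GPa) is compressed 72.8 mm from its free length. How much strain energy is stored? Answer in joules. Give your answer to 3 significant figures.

40.0 J

k = Gd⁴/(8D³N_a) = (41.2×10³)(2.2⁴)/(8·12.6³·4) = 15.077 N/mm
U = ½kδ² = 0.5 × 15.077 × 72.8² = 39954 N·mm = 39.954 J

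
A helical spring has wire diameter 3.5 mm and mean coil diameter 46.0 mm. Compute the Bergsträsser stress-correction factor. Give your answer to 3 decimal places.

C = D/d = 46.0/3.5 = 13.1429
K_B = (4C+2)/(4C−3) = 54.571/49.571 = 1.1009

1.101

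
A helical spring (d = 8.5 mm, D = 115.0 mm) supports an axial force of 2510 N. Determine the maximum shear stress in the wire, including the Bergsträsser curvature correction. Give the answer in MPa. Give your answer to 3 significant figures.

1310 MPa

Spring index C = D/d = 115.0/8.5 = 13.5294
K_B = (4C+2)/(4C−3) = 56.118/51.118 = 1.0978
τ₀ = 8FD/(πd³) = 8·2510·115.0/(π·8.5³) = 2.3092e+06/1929.3 = 1196.9 MPa
τ_max = K·τ₀ = 1.0978 × 1196.9 = 1314 MPa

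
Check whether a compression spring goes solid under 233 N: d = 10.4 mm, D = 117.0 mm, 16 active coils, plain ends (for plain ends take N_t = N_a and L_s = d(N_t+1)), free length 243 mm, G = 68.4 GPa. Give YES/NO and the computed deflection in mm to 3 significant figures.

k = Gd⁴/(8D³N_a) = (68.4×10³)(10.4⁴)/(8·117.0³·16) = 3.9032 N/mm
N_t = 16; L_s = 10.4·17 = 176.8 mm; δ_solid = L₀ − L_s = 243 − 176.8 = 66.2 mm
δ = F/k = 233/3.9032 = 59.694 mm
δ < δ_solid → spring does not go solid

NO, δ = 59.7 mm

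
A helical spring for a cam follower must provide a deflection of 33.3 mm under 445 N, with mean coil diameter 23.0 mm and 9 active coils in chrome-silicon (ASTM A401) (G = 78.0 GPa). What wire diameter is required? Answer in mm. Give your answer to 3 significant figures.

3.50 mm

Required rate k = F/δ = 445/33.3 = 13.363 N/mm
d = (8D³N_a·k / G)^(1/4) = (8·23.0³·9·13.363 / (78.0×10³))^0.25
  = (150.08)^0.25 = 3.5001 mm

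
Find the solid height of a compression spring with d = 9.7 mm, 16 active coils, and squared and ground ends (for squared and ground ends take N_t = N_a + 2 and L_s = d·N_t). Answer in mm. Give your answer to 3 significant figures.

squared and ground ends: N_t = N_a + 2 = 16 + 2 = 18
L_s = d·N_t = 9.7 × 18 = 174.6 mm

175 mm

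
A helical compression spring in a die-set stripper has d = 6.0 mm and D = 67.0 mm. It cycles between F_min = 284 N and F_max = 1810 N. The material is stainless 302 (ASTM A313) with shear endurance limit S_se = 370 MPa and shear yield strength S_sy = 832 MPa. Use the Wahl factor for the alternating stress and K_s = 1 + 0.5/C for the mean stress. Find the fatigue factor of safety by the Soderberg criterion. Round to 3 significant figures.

C = D/d = 67.0/6.0 = 11.1667; K_W = (4C−1)/(4C−4)+0.615/C = 1.1288; K_s = 1+0.5/C = 1.0448
F_a = (F_max−F_min)/2 = 763 N; F_m = (F_max+F_min)/2 = 1047 N
τ_a = K_W·8F_aD/(πd³) = 1.1288 × 602.68 = 680.33 MPa
τ_m = K_s·8F_mD/(πd³) = 1.0448 × 827 = 864.03 MPa
Soderberg: 1/n_f = τ_a/S_se + τ_m/S_sy = 680.33/370 + 864.03/832 = 1.83873 + 1.03850 = 2.8772
n_f = 1/2.8772 = 0.3476

0.348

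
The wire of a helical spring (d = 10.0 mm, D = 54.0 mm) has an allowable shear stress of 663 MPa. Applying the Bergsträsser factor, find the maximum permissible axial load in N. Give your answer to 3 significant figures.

C = D/d = 54.0/10.0 = 5.4000
K_B = (4C+2)/(4C−3) = 23.600/18.600 = 1.2688
τ_max = K·8FD/(πd³) → F_max = τ_allow·πd³/(8DK)
F_max = 663·π·10.0³/(8·54.0·1.2688) = 2.0829e+06/548.13 = 3800 N

3800 N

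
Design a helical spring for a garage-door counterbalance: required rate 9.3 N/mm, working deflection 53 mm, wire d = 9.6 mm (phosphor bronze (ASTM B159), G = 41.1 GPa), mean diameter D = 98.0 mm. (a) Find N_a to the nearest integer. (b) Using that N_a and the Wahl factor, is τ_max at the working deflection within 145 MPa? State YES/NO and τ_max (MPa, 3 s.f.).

(a) 5 coils; (b) NO, τ_max = 158 MPa

N_a = Gd⁴/(8D³k) = (41.1×10³)(9.6⁴)/(8·98.0³·9.3) = 4.985 → N_a = 5
Actual rate k = Gd⁴/(8D³·5) = 9.2723 N/mm
Working load F = kδ = 9.2723·53 = 491.43 N
C = 98.0/9.6 = 10.2083; K_W = (4C−1)/(4C−4)+0.615/C = 1.1417
τ_max = K_W·8FD/(πd³) = 1.1417·138.62 = 158.26 MPa
τ_max > 145 MPa → exceeds allowable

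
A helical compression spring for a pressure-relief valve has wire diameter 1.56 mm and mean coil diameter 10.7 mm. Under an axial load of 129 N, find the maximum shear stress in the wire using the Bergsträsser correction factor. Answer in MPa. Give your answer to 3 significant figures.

Spring index C = D/d = 10.7/1.56 = 6.8590
K_B = (4C+2)/(4C−3) = 29.436/24.436 = 1.2046
τ₀ = 8FD/(πd³) = 8·129·10.7/(π·1.56³) = 11042.4/11.927 = 925.85 MPa
τ_max = K·τ₀ = 1.2046 × 925.85 = 1115.3 MPa

1120 MPa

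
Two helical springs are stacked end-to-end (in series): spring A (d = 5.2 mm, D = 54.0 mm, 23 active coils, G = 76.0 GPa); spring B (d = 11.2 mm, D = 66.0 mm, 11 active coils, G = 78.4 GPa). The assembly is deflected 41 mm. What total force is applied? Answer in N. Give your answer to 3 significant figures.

k_A = Gd⁴/(8D³N_a) = (76.0×10³)(5.2⁴)/(8·54.0³·23) = 1.9179 N/mm
k_B = Gd⁴/(8D³N_a) = (78.4×10³)(11.2⁴)/(8·66.0³·11) = 48.761 N/mm
Series: 1/k_eq = 1/1.9179 + 1/48.761 = 0.54191; k_eq = 1.8453 N/mm
F = k_eq·δ = 1.8453·41 = 75.658 N

75.7 N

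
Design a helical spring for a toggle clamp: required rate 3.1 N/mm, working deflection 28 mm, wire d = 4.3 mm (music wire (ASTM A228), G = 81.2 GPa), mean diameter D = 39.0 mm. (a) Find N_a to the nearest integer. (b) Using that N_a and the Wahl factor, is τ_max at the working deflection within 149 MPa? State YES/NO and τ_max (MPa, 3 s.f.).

(a) 19 coils; (b) YES, τ_max = 125 MPa

N_a = Gd⁴/(8D³k) = (81.2×10³)(4.3⁴)/(8·39.0³·3.1) = 18.87 → N_a = 19
Actual rate k = Gd⁴/(8D³·19) = 3.0789 N/mm
Working load F = kδ = 3.0789·28 = 86.209 N
C = 39.0/4.3 = 9.0698; K_W = (4C−1)/(4C−4)+0.615/C = 1.1607
τ_max = K_W·8FD/(πd³) = 1.1607·107.68 = 124.99 MPa
τ_max ≤ 149 MPa → acceptable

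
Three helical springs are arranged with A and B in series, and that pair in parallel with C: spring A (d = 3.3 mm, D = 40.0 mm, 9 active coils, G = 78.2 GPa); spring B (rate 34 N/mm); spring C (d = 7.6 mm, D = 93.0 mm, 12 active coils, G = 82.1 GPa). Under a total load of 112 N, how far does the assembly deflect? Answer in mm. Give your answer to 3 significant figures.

20.6 mm

k_A = Gd⁴/(8D³N_a) = (78.2×10³)(3.3⁴)/(8·40.0³·9) = 2.0126 N/mm
k_C = Gd⁴/(8D³N_a) = (82.1×10³)(7.6⁴)/(8·93.0³·12) = 3.5471 N/mm
Springs A,B series: k_AB = 1/(1/2.0126+1/34) = 1.9001 N/mm; parallel with C: k_eq = 1.9001+3.5471 = 5.4472 N/mm
δ = F/k_eq = 112/5.4472 = 20.561 mm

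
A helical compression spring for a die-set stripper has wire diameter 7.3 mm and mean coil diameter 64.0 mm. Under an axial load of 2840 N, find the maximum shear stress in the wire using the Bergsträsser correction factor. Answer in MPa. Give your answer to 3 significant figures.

Spring index C = D/d = 64.0/7.3 = 8.7671
K_B = (4C+2)/(4C−3) = 37.068/32.068 = 1.1559
τ₀ = 8FD/(πd³) = 8·2840·64.0/(π·7.3³) = 1.45408e+06/1222.1 = 1189.8 MPa
τ_max = K·τ₀ = 1.1559 × 1189.8 = 1375.3 MPa

1380 MPa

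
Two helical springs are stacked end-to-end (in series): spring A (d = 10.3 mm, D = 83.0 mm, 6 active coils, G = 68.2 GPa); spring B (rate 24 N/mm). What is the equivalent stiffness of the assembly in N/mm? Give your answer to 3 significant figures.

12.9 N/mm

k_A = Gd⁴/(8D³N_a) = (68.2×10³)(10.3⁴)/(8·83.0³·6) = 27.968 N/mm
Series: 1/k_eq = 1/27.968 + 1/24 = 0.077422; k_eq = 12.916 N/mm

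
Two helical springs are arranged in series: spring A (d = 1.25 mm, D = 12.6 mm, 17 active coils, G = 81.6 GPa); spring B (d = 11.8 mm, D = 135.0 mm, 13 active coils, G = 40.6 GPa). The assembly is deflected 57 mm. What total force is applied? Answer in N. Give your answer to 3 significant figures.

33.7 N

k_A = Gd⁴/(8D³N_a) = (81.6×10³)(1.25⁴)/(8·12.6³·17) = 0.73228 N/mm
k_B = Gd⁴/(8D³N_a) = (40.6×10³)(11.8⁴)/(8·135.0³·13) = 3.0762 N/mm
Series: 1/k_eq = 1/0.73228 + 1/3.0762 = 1.6907; k_eq = 0.59148 N/mm
F = k_eq·δ = 0.59148·57 = 33.715 N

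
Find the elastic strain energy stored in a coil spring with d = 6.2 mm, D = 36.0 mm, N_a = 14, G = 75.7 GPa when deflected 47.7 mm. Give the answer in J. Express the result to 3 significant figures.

24.4 J

k = Gd⁴/(8D³N_a) = (75.7×10³)(6.2⁴)/(8·36.0³·14) = 21.406 N/mm
U = ½kδ² = 0.5 × 21.406 × 47.7² = 24353 N·mm = 24.353 J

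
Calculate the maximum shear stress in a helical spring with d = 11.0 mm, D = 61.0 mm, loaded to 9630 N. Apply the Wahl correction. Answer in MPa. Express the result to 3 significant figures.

Spring index C = D/d = 61.0/11.0 = 5.5455
K_W = (4C−1)/(4C−4) + 0.615/C = 21.182/18.182 + 0.1109 = 1.2759
τ₀ = 8FD/(πd³) = 8·9630·61.0/(π·11.0³) = 4.69944e+06/4181.5 = 1123.9 MPa
τ_max = K·τ₀ = 1.2759 × 1123.9 = 1434 MPa

1430 MPa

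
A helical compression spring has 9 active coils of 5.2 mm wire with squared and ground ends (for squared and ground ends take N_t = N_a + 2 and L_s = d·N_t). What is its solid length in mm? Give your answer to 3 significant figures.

squared and ground ends: N_t = N_a + 2 = 9 + 2 = 11
L_s = d·N_t = 5.2 × 11 = 57.2 mm

57.2 mm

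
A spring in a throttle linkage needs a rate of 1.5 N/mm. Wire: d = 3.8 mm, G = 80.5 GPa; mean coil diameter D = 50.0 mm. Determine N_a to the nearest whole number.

N_a = Gd⁴/(8D³k) = (80.5×10³ × 3.8⁴)/(8 × 50.0³ × 1.5)
    = 1.67853e+07 / 1.5e+06 = 11.19 → 11 coils

11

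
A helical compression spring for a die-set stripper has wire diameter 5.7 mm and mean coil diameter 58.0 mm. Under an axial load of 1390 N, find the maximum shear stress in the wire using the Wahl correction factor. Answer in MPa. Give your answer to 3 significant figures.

1270 MPa

Spring index C = D/d = 58.0/5.7 = 10.1754
K_W = (4C−1)/(4C−4) + 0.615/C = 39.702/36.702 + 0.0604 = 1.1422
τ₀ = 8FD/(πd³) = 8·1390·58.0/(π·5.7³) = 644960/581.8 = 1108.6 MPa
τ_max = K·τ₀ = 1.1422 × 1108.6 = 1266.2 MPa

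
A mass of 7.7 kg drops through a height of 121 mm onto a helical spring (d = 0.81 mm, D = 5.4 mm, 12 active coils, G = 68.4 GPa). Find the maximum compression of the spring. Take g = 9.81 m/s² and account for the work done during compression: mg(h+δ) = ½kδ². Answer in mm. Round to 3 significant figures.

143 mm

k = Gd⁴/(8D³N_a) = (68.4×10³)(0.81⁴)/(8·5.4³·12) = 1.9478 N/mm
W = mg = 7.7 × 9.81 = 75.537 N
½kδ² − Wδ − Wh = 0 → δ = (W + √(W² + 2kWh))/k
δ = (75.537 + √(5705.8 + 35605.6))/1.9478 = (75.537 + 203.25)/1.9478 = 143.13 mm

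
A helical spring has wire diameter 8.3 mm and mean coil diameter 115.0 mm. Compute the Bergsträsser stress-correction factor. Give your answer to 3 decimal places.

C = D/d = 115.0/8.3 = 13.8554
K_B = (4C+2)/(4C−3) = 57.422/52.422 = 1.0954

1.095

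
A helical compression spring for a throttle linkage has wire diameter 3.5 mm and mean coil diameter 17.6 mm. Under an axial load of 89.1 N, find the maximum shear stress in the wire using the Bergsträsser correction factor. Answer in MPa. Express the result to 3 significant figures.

120 MPa

Spring index C = D/d = 17.6/3.5 = 5.0286
K_B = (4C+2)/(4C−3) = 22.114/17.114 = 1.2922
τ₀ = 8FD/(πd³) = 8·89.1·17.6/(π·3.5³) = 12545.3/134.7 = 93.138 MPa
τ_max = K·τ₀ = 1.2922 × 93.138 = 120.35 MPa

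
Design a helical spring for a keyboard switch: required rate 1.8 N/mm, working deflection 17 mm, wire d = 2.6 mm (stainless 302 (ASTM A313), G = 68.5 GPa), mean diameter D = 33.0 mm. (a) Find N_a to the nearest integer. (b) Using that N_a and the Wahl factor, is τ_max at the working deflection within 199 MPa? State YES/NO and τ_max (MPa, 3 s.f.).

N_a = Gd⁴/(8D³k) = (68.5×10³)(2.6⁴)/(8·33.0³·1.8) = 6.049 → N_a = 6
Actual rate k = Gd⁴/(8D³·6) = 1.8147 N/mm
Working load F = kδ = 1.8147·17 = 30.85 N
C = 33.0/2.6 = 12.6923; K_W = (4C−1)/(4C−4)+0.615/C = 1.1126
τ_max = K_W·8FD/(πd³) = 1.1126·147.5 = 164.11 MPa
τ_max ≤ 199 MPa → acceptable

(a) 6 coils; (b) YES, τ_max = 164 MPa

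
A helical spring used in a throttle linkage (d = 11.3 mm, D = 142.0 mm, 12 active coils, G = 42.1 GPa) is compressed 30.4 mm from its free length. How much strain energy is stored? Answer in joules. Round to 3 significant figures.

k = Gd⁴/(8D³N_a) = (42.1×10³)(11.3⁴)/(8·142.0³·12) = 2.4972 N/mm
U = ½kδ² = 0.5 × 2.4972 × 30.4² = 1153.9 N·mm = 1.1539 J

1.15 J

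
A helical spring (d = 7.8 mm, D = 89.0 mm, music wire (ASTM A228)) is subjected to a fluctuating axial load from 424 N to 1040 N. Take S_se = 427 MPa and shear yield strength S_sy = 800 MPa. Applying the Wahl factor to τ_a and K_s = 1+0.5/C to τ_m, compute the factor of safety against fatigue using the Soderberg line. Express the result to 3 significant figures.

C = D/d = 89.0/7.8 = 11.4103; K_W = (4C−1)/(4C−4)+0.615/C = 1.1259; K_s = 1+0.5/C = 1.0438
F_a = (F_max−F_min)/2 = 308 N; F_m = (F_max+F_min)/2 = 732 N
τ_a = K_W·8F_aD/(πd³) = 1.1259 × 147.09 = 165.62 MPa
τ_m = K_s·8F_mD/(πd³) = 1.0438 × 349.59 = 364.91 MPa
Soderberg: 1/n_f = τ_a/S_se + τ_m/S_sy = 165.62/427 + 364.91/800 = 0.38787 + 0.45613 = 0.844
n_f = 1/0.844 = 1.185

1.18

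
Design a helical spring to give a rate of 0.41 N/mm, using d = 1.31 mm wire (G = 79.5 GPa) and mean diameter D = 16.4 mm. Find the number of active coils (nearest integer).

N_a = Gd⁴/(8D³k) = (79.5×10³ × 1.31⁴)/(8 × 16.4³ × 0.41)
    = 234127 / 14467.9 = 16.18 → 16 coils

16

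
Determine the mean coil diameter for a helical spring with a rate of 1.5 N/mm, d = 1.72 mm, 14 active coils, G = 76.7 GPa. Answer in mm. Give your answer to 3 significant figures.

15.9 mm

D = (Gd⁴/(8N_a·k))^(1/3) = (76.7×10³·1.72⁴/(8·14·1.5))^(1/3)
  = (3995.76)^(1/3) = 15.8684 mm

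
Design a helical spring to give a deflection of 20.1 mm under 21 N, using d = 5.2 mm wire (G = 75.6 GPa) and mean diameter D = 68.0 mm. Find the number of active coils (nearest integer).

21

Required rate k = F/δ = 21/20.1 = 1.0448 N/mm
N_a = Gd⁴/(8D³k) = (75.6×10³ × 5.2⁴)/(8 × 68.0³ × 1.0448)
    = 5.52758e+07 / 2.62809e+06 = 21.03 → 21 coils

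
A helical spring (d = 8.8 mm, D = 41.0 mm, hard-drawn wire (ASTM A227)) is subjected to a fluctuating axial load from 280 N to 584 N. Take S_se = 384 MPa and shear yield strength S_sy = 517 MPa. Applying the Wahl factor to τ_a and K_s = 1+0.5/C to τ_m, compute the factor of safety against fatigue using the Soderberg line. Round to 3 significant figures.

4.49

C = D/d = 41.0/8.8 = 4.6591; K_W = (4C−1)/(4C−4)+0.615/C = 1.3370; K_s = 1+0.5/C = 1.1073
F_a = (F_max−F_min)/2 = 152 N; F_m = (F_max+F_min)/2 = 432 N
τ_a = K_W·8F_aD/(πd³) = 1.3370 × 23.287 = 31.134 MPa
τ_m = K_s·8F_mD/(πd³) = 1.1073 × 66.185 = 73.288 MPa
Soderberg: 1/n_f = τ_a/S_se + τ_m/S_sy = 31.134/384 + 73.288/517 = 0.08108 + 0.14176 = 0.22284
n_f = 1/0.22284 = 4.488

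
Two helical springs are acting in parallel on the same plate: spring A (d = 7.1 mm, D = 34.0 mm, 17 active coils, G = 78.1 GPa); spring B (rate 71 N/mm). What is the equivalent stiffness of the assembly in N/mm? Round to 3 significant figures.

108 N/mm

k_A = Gd⁴/(8D³N_a) = (78.1×10³)(7.1⁴)/(8·34.0³·17) = 37.129 N/mm
Parallel: k_eq = 37.129 + 71 = 108.13 N/mm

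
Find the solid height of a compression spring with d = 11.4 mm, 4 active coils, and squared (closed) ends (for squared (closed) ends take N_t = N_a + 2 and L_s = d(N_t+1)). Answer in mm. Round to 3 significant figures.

79.8 mm

squared (closed) ends: N_t = N_a + 2 = 4 + 2 = 6
L_s = d·(N_t+1) = 11.4 × 7 = 79.8 mm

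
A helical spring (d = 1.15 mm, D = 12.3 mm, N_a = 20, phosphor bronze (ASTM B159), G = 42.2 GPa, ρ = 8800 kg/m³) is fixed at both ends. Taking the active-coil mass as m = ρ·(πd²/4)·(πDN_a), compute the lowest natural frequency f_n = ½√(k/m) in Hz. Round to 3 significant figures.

93.7 Hz

k = Gd⁴/(8D³N_a) = (42.2×10³)(1.15⁴)/(8·12.3³·20) = 0.2479 N/mm = 247.9 N/m
Wire length L = πDN_a = π·12.3·20 = 772.83 mm
m = ρ·(πd²/4)·L = 8800 × 1.0387×10⁻⁶ m² × 0.77283 m = 0.007064 kg
f_n = ½√(k/m) = 0.5·√(247.9/0.007064) = 0.5·√(35093) = 93.665 Hz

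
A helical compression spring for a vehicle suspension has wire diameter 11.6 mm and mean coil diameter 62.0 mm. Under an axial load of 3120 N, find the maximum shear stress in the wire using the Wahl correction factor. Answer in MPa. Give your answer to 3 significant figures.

406 MPa

Spring index C = D/d = 62.0/11.6 = 5.3448
K_W = (4C−1)/(4C−4) + 0.615/C = 20.379/17.379 + 0.1151 = 1.2877
τ₀ = 8FD/(πd³) = 8·3120·62.0/(π·11.6³) = 1.54752e+06/4903.7 = 315.58 MPa
τ_max = K·τ₀ = 1.2877 × 315.58 = 406.37 MPa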